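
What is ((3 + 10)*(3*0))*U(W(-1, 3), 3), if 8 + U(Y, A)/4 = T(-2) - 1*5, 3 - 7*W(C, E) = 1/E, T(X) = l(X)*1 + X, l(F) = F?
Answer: 0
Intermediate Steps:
T(X) = 2*X (T(X) = X*1 + X = X + X = 2*X)
W(C, E) = 3/7 - 1/(7*E)
U(Y, A) = -68 (U(Y, A) = -32 + 4*(2*(-2) - 1*5) = -32 + 4*(-4 - 5) = -32 + 4*(-9) = -32 - 36 = -68)
((3 + 10)*(3*0))*U(W(-1, 3), 3) = ((3 + 10)*(3*0))*(-68) = (13*0)*(-68) = 0*(-68) = 0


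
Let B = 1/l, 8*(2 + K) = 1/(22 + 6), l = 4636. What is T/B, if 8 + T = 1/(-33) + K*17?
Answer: -359437193/1848 ≈ -1.9450e+5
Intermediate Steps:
K = -447/224 (K = -2 + 1/(8*(22 + 6)) = -2 + (⅛)/28 = -2 + (⅛)*(1/28) = -2 + 1/224 = -447/224 ≈ -1.9955)
T = -310127/7392 (T = -8 + (1/(-33) - 447/224*17) = -8 + (-1/33 - 7599/224) = -8 - 250991/7392 = -310127/7392 ≈ -41.954)
B = 1/4636 ≈ 0.00021570
T/B = -310127/(7392*1/4636) = -310127/7392*4636 = -359437193/1848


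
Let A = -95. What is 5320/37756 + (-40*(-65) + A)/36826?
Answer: 72623275/347600614 ≈ 0.20893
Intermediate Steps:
5320/37756 + (-40*(-65) + A)/36826 = 5320/37756 + (-40*(-65) - 95)/36826 = 5320*(1/37756) + (2600 - 95)*(1/36826) = 1330/9439 + 2505*(1/36826) = 1330/9439 + 2505/36826 = 72623275/347600614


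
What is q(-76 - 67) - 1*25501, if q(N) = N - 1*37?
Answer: -25681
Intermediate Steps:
q(N) = -37 + N (q(N) = N - 37 = -37 + N)
q(-76 - 67) - 1*25501 = (-37 + (-76 - 67)) - 1*25501 = (-37 - 143) - 25501 = -180 - 25501 = -25681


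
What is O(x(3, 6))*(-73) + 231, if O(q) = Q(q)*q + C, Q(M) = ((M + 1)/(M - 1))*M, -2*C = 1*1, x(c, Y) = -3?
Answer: -61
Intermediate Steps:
C = -½ (C = -1/2 = -½*1 = -½ ≈ -0.50000)
Q(M) = M*(1 + M)/(-1 + M) (Q(M) = ((1 + M)/(-1 + M))*M = M*(1 + M)/(-1 + M))
O(q) = -½ + q²*(1 + q)/(-1 + q) (O(q) = (q*(1 + q)/(-1 + q))*q - ½ = q²*(1 + q)/(-1 + q) - ½ = -½ + q²*(1 + q)/(-1 + q))
O(x(3, 6))*(-73) + 231 = ((1 - 1*(-3) + 2*(-3)²*(1 - 3))/(2*(-1 - 3)))*(-73) + 231 = ((½)*(1 + 3 + 2*9*(-2))/(-4))*(-73) + 231 = ((½)*(-¼)*(1 + 3 - 36))*(-73) + 231 = ((½)*(-¼)*(-32))*(-73) + 231 = 4*(-73) + 231 = -292 + 231 = -61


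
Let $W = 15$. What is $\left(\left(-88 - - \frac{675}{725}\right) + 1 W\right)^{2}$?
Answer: $\frac{4368100}{841} \approx 5193.9$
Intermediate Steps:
$\left(\left(-88 - - \frac{675}{725}\right) + 1 W\right)^{2} = \left(\left(-88 - - \frac{675}{725}\right) + 1 \cdot 15\right)^{2} = \left(\left(-88 - \left(-675\right) \frac{1}{725}\right) + 15\right)^{2} = \left(\left(-88 - - \frac{27}{29}\right) + 15\right)^{2} = \left(\left(-88 + \frac{27}{29}\right) + 15\right)^{2} = \left(- \frac{2525}{29} + 15\right)^{2} = \left(- \frac{2090}{29}\right)^{2} = \frac{4368100}{841}$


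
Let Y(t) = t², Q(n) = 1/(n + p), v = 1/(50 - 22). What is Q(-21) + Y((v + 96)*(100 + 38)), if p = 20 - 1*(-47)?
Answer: 791785641761/4508 ≈ 1.7564e+8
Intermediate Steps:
p = 67 (p = 20 + 47 = 67)
v = 1/28 ≈ 0.035714
Q(n) = 1/(67 + n) (Q(n) = 1/(n + 67) = 1/(67 + n))
Q(-21) + Y((v + 96)*(100 + 38)) = 1/(67 - 21) + ((1/28 + 96)*(100 + 38))² = 1/46 + ((2689/28)*138)² = 1/46 + (185541/14)² = 1/46 + 34425462681/196 = 791785641761/4508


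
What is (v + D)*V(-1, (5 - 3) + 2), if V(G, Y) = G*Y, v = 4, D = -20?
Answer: 64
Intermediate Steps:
(v + D)*V(-1, (5 - 3) + 2) = (4 - 20)*(-((5 - 3) + 2)) = -(-16)*(2 + 2) = -(-16)*4 = -16*(-4) = 64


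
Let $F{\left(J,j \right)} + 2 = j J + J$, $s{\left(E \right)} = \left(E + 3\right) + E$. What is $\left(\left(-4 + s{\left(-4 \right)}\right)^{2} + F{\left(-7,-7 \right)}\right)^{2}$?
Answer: $14641$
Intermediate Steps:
$s{\left(E \right)} = 3 + 2 E$ ($s{\left(E \right)} = \left(3 + E\right) + E = 3 + 2 E$)
$F{\left(J,j \right)} = -2 + J + J j$ ($F{\left(J,j \right)} = -2 + \left(j J + J\right) = -2 + \left(J j + J\right) = -2 + \left(J + J j\right) = -2 + J + J j$)
$\left(\left(-4 + s{\left(-4 \right)}\right)^{2} + F{\left(-7,-7 \right)}\right)^{2} = \left(\left(-4 + \left(3 + 2 \left(-4\right)\right)\right)^{2} - -40\right)^{2} = \left(\left(-4 + \left(3 - 8\right)\right)^{2} - -40\right)^{2} = \left(\left(-4 - 5\right)^{2} + 40\right)^{2} = \left(\left(-9\right)^{2} + 40\right)^{2} = \left(81 + 40\right)^{2} = 121^{2} = 14641$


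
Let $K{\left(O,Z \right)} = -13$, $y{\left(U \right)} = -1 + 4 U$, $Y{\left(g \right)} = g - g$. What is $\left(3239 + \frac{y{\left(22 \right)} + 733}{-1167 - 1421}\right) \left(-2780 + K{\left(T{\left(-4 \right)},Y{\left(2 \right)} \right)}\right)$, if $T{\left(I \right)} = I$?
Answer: $- \frac{5852530404}{647} \approx -9.0456 \cdot 10^{6}$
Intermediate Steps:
$Y{\left(g \right)} = 0$
$\left(3239 + \frac{y{\left(22 \right)} + 733}{-1167 - 1421}\right) \left(-2780 + K{\left(T{\left(-4 \right)},Y{\left(2 \right)} \right)}\right) = \left(3239 + \frac{\left(-1 + 4 \cdot 22\right) + 733}{-1167 - 1421}\right) \left(-2780 - 13\right) = \left(3239 + \frac{\left(-1 + 88\right) + 733}{-2588}\right) \left(-2793\right) = \left(3239 + \left(87 + 733\right) \left(- \frac{1}{2588}\right)\right) \left(-2793\right) = \left(3239 + 820 \left(- \frac{1}{2588}\right)\right) \left(-2793\right) = \left(3239 - \frac{205}{647}\right) \left(-2793\right) = \frac{2095428}{647} \left(-2793\right) = - \frac{5852530404}{647}$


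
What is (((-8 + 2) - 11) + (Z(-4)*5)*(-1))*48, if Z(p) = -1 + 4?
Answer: -1536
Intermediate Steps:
Z(p) = 3
(((-8 + 2) - 11) + (Z(-4)*5)*(-1))*48 = (((-8 + 2) - 11) + (3*5)*(-1))*48 = ((-6 - 11) + 15*(-1))*48 = (-17 - 15)*48 = -32*48 = -1536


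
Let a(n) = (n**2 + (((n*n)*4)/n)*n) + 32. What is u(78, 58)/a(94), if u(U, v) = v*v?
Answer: 841/11053 ≈ 0.076088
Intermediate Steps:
u(U, v) = v**2
a(n) = 32 + 5*n**2 (a(n) = (n**2 + ((n**2*4)/n)*n) + 32 = (n**2 + ((4*n**2)/n)*n) + 32 = (n**2 + (4*n)*n) + 32 = (n**2 + 4*n**2) + 32 = 5*n**2 + 32 = 32 + 5*n**2)
u(78, 58)/a(94) = 58**2/(32 + 5*94**2) = 3364/(32 + 5*8836) = 3364/(32 + 44180) = 3364/44212 = 3364*(1/44212) = 841/11053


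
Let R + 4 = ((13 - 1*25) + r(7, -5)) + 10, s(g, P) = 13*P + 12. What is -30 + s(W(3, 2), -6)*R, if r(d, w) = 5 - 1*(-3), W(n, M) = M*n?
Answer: -162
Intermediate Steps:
s(g, P) = 12 + 13*P
r(d, w) = 8 (r(d, w) = 5 + 3 = 8)
R = 2 (R = -4 + (((13 - 1*25) + 8) + 10) = -4 + (((13 - 25) + 8) + 10) = -4 + ((-12 + 8) + 10) = -4 + (-4 + 10) = -4 + 6 = 2)
-30 + s(W(3, 2), -6)*R = -30 + (12 + 13*(-6))*2 = -30 + (12 - 78)*2 = -30 - 66*2 = -30 - 132 = -162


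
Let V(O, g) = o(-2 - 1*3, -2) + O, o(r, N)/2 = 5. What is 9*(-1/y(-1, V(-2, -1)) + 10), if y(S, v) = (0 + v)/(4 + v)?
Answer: 153/2 ≈ 76.500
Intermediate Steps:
o(r, N) = 10 (o(r, N) = 2*5 = 10)
V(O, g) = 10 + O
y(S, v) = v/(4 + v)
9*(-1/y(-1, V(-2, -1)) + 10) = 9*(-1/((10 - 2)/(4 + (10 - 2))) + 10) = 9*(-1/(8/(4 + 8)) + 10) = 9*(-1/(8/12) + 10) = 9*(-1/(8*(1/12)) + 10) = 9*(-1/⅔ + 10) = 9*(-1*3/2 + 10) = 9*(-3/2 + 10) = 9*(17/2) = 153/2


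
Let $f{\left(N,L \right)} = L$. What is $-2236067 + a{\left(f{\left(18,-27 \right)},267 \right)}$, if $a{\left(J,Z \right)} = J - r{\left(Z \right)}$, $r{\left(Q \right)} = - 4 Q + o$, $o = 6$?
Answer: $-2235032$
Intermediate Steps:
$r{\left(Q \right)} = 6 - 4 Q$ ($r{\left(Q \right)} = - 4 Q + 6 = 6 - 4 Q$)
$a{\left(J,Z \right)} = -6 + J + 4 Z$ ($a{\left(J,Z \right)} = J - \left(6 - 4 Z\right) = J + \left(-6 + 4 Z\right) = -6 + J + 4 Z$)
$-2236067 + a{\left(f{\left(18,-27 \right)},267 \right)} = -2236067 - -1035 = -2236067 + 1035 = -2235032$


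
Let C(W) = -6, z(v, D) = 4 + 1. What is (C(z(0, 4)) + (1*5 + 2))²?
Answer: 1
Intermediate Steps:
z(v, D) = 5
(C(z(0, 4)) + (1*5 + 2))² = (-6 + (1*5 + 2))² = (-6 + (5 + 2))² = (-6 + 7)² = 1² = 1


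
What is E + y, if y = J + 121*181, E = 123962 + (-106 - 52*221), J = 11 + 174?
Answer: 134450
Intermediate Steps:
J = 185
E = 112364 (E = 123962 + (-106 - 11492) = 123962 - 11598 = 112364)
y = 22086 (y = 185 + 121*181 = 185 + 21901 = 22086)
E + y = 112364 + 22086 = 134450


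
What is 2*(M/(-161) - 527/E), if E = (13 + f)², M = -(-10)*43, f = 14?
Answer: -796634/117369 ≈ -6.7874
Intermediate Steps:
M = 430 (M = -10*(-43) = 430)
E = 729 (E = (13 + 14)² = 27² = 729)
2*(M/(-161) - 527/E) = 2*(430/(-161) - 527/729) = 2*(430*(-1/161) - 527*1/729) = 2*(-430/161 - 527/729) = 2*(-398317/117369) = -796634/117369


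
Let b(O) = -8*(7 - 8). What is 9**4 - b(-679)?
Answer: 6553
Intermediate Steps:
b(O) = 8 (b(O) = -8*(-1) = 8)
9**4 - b(-679) = 9**4 - 1*8 = 6561 - 8 = 6553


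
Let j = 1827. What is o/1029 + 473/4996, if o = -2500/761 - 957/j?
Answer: 7474112861/82156467204 ≈ 0.090974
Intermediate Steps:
o = -60871/15981 (o = -2500/761 - 957/1827 = -2500*1/761 - 957*1/1827 = -2500/761 - 11/21 = -60871/15981 ≈ -3.8090)
o/1029 + 473/4996 = -60871/15981/1029 + 473/4996 = -60871/15981*1/1029 + 473*(1/4996) = -60871/16444449 + 473/4996 = 7474112861/82156467204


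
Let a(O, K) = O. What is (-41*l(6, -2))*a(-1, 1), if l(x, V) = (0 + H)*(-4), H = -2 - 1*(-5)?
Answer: -492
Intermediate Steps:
H = 3 (H = -2 + 5 = 3)
l(x, V) = -12 (l(x, V) = (0 + 3)*(-4) = 3*(-4) = -12)
(-41*l(6, -2))*a(-1, 1) = -41*(-12)*(-1) = 492*(-1) = -492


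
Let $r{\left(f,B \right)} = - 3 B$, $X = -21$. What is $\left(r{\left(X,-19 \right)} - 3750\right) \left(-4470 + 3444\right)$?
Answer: $3789018$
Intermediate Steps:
$\left(r{\left(X,-19 \right)} - 3750\right) \left(-4470 + 3444\right) = \left(\left(-3\right) \left(-19\right) - 3750\right) \left(-4470 + 3444\right) = \left(57 - 3750\right) \left(-1026\right) = \left(-3693\right) \left(-1026\right) = 3789018$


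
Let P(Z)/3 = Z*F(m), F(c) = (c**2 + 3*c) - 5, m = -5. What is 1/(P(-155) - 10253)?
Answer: -1/12578 ≈ -7.9504e-5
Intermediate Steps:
F(c) = -5 + c**2 + 3*c
P(Z) = 15*Z (P(Z) = 3*(Z*(-5 + (-5)**2 + 3*(-5))) = 3*(Z*(-5 + 25 - 15)) = 3*(Z*5) = 3*(5*Z) = 15*Z)
1/(P(-155) - 10253) = 1/(15*(-155) - 10253) = 1/(-2325 - 10253) = 1/(-12578) = -1/12578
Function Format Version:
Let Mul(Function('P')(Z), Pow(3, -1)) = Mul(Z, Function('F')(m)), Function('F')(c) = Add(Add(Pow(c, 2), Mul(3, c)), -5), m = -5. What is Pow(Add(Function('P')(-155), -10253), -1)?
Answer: Rational(-1, 12578) ≈ -7.9504e-5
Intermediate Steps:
Function('F')(c) = Add(-5, Pow(c, 2), Mul(3, c))
Function('P')(Z) = Mul(15, Z) (Function('P')(Z) = Mul(3, Mul(Z, Add(-5, Pow(-5, 2), Mul(3, -5)))) = Mul(3, Mul(Z, Add(-5, 25, -15))) = Mul(3, Mul(Z, 5)) = Mul(3, Mul(5, Z)) = Mul(15, Z))
Pow(Add(Function('P')(-155), -10253), -1) = Pow(Add(Mul(15, -155), -10253), -1) = Pow(Add(-2325, -10253), -1) = Pow(-12578, -1) = Rational(-1, 12578)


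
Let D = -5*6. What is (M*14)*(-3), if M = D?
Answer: 1260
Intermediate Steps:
D = -30
M = -30
(M*14)*(-3) = -30*14*(-3) = -420*(-3) = 1260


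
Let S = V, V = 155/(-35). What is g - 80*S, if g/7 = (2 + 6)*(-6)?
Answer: 128/7 ≈ 18.286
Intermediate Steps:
V = -31/7 (V = 155*(-1/35) = -31/7 ≈ -4.4286)
g = -336 (g = 7*((2 + 6)*(-6)) = 7*(8*(-6)) = 7*(-48) = -336)
S = -31/7 ≈ -4.4286
g - 80*S = -336 - 80*(-31/7) = -336 + 2480/7 = 128/7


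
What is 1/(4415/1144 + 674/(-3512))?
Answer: 502216/1841803 ≈ 0.27268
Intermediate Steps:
1/(4415/1144 + 674/(-3512)) = 1/(4415*(1/1144) + 674*(-1/3512)) = 1/(4415/1144 - 337/1756) = 1/(1841803/502216) = 502216/1841803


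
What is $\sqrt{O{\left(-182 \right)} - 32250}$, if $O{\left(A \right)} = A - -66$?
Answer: $i \sqrt{32366} \approx 179.91 i$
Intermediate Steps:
$O{\left(A \right)} = 66 + A$ ($O{\left(A \right)} = A + 66 = 66 + A$)
$\sqrt{O{\left(-182 \right)} - 32250} = \sqrt{\left(66 - 182\right) - 32250} = \sqrt{-116 - 32250} = \sqrt{-32366} = i \sqrt{32366}$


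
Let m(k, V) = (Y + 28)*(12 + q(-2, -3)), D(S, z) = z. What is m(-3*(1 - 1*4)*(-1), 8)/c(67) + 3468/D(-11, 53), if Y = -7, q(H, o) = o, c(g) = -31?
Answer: 97491/1643 ≈ 59.337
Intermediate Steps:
m(k, V) = 189 (m(k, V) = (-7 + 28)*(12 - 3) = 21*9 = 189)
m(-3*(1 - 1*4)*(-1), 8)/c(67) + 3468/D(-11, 53) = 189/(-31) + 3468/53 = 189*(-1/31) + 3468*(1/53) = -189/31 + 3468/53 = 97491/1643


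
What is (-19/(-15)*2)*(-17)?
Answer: -646/15 ≈ -43.067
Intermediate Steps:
(-19/(-15)*2)*(-17) = (-19*(-1/15)*2)*(-17) = ((19/15)*2)*(-17) = (38/15)*(-17) = -646/15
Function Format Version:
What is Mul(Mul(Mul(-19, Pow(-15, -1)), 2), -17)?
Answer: Rational(-646, 15) ≈ -43.067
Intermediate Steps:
Mul(Mul(Mul(-19, Pow(-15, -1)), 2), -17) = Mul(Mul(Mul(-19, Rational(-1, 15)), 2), -17) = Mul(Mul(Rational(19, 15), 2), -17) = Mul(Rational(38, 15), -17) = Rational(-646, 15)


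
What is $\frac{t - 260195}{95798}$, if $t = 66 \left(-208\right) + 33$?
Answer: $- \frac{136945}{47899} \approx -2.859$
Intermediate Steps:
$t = -13695$ ($t = -13728 + 33 = -13695$)
$\frac{t - 260195}{95798} = \frac{-13695 - 260195}{95798} = \left(-273890\right) \frac{1}{95798} = - \frac{136945}{47899}$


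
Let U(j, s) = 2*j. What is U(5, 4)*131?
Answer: 1310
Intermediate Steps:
U(5, 4)*131 = (2*5)*131 = 10*131 = 1310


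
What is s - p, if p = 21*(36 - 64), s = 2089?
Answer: 2677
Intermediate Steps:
p = -588 (p = 21*(-28) = -588)
s - p = 2089 - 1*(-588) = 2089 + 588 = 2677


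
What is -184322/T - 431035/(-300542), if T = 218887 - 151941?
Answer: -1206383337/914549306 ≈ -1.3191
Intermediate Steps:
T = 66946
-184322/T - 431035/(-300542) = -184322/66946 - 431035/(-300542) = -184322*1/66946 - 431035*(-1/300542) = -92161/33473 + 39185/27322 = -1206383337/914549306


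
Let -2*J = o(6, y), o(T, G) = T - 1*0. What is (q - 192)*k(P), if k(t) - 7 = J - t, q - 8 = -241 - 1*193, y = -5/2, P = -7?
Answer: -6798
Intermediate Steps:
y = -5/2 (y = -5*1/2 = -5/2 ≈ -2.5000)
o(T, G) = T (o(T, G) = T + 0 = T)
J = -3 (J = -1/2*6 = -3)
q = -426 (q = 8 + (-241 - 1*193) = 8 + (-241 - 193) = 8 - 434 = -426)
k(t) = 4 - t (k(t) = 7 + (-3 - t) = 4 - t)
(q - 192)*k(P) = (-426 - 192)*(4 - 1*(-7)) = -618*(4 + 7) = -618*11 = -6798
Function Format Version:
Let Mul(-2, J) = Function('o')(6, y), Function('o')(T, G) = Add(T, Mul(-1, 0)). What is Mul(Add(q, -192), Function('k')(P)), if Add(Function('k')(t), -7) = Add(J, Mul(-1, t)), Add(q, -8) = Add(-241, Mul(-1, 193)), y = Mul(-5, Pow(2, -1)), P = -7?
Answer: -6798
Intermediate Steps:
y = Rational(-5, 2) (y = Mul(-5, Rational(1, 2)) = Rational(-5, 2) ≈ -2.5000)
Function('o')(T, G) = T (Function('o')(T, G) = Add(T, 0) = T)
J = -3 (J = Mul(Rational(-1, 2), 6) = -3)
q = -426 (q = Add(8, Add(-241, Mul(-1, 193))) = Add(8, Add(-241, -193)) = Add(8, -434) = -426)
Function('k')(t) = Add(4, Mul(-1, t)) (Function('k')(t) = Add(7, Add(-3, Mul(-1, t))) = Add(4, Mul(-1, t)))
Mul(Add(q, -192), Function('k')(P)) = Mul(Add(-426, -192), Add(4, Mul(-1, -7))) = Mul(-618, Add(4, 7)) = Mul(-618, 11) = -6798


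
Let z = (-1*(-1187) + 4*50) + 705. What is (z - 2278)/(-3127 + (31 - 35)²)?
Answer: 62/1037 ≈ 0.059788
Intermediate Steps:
z = 2092 (z = (1187 + 200) + 705 = 1387 + 705 = 2092)
(z - 2278)/(-3127 + (31 - 35)²) = (2092 - 2278)/(-3127 + (31 - 35)²) = -186/(-3127 + (-4)²) = -186/(-3127 + 16) = -186/(-3111) = -186*(-1/3111) = 62/1037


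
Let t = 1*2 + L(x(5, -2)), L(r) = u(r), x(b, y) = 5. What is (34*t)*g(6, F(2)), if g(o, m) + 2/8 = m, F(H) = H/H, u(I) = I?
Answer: 357/2 ≈ 178.50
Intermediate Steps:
L(r) = r
F(H) = 1
g(o, m) = -¼ + m
t = 7 (t = 1*2 + 5 = 2 + 5 = 7)
(34*t)*g(6, F(2)) = (34*7)*(-¼ + 1) = 238*(¾) = 357/2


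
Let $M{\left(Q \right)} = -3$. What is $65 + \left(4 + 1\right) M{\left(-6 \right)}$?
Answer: $50$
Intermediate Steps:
$65 + \left(4 + 1\right) M{\left(-6 \right)} = 65 + \left(4 + 1\right) \left(-3\right) = 65 + 5 \left(-3\right) = 65 - 15 = 50$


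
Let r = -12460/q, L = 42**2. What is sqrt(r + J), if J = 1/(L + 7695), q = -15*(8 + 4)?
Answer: sqrt(688167474)/3153 ≈ 8.3200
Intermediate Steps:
L = 1764
q = -180 (q = -15*12 = -180)
J = 1/9459 (J = 1/(1764 + 7695) = 1/9459 ≈ 0.00010572)
r = 623/9 (r = -12460/(-180) = -12460*(-1)/180 = -20*(-623/180) = 623/9 ≈ 69.222)
sqrt(r + J) = sqrt(623/9 + 1/9459) = sqrt(218258/3153) = sqrt(688167474)/3153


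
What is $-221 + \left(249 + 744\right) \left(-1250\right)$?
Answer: $-1241471$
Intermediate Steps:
$-221 + \left(249 + 744\right) \left(-1250\right) = -221 + 993 \left(-1250\right) = -221 - 1241250 = -1241471$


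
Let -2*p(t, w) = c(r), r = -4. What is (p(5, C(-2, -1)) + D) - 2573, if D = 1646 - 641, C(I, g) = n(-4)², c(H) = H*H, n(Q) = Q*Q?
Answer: -1576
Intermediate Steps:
n(Q) = Q²
c(H) = H²
C(I, g) = 256 (C(I, g) = ((-4)²)² = 16² = 256)
p(t, w) = -8 (p(t, w) = -½*(-4)² = -½*16 = -8)
D = 1005
(p(5, C(-2, -1)) + D) - 2573 = (-8 + 1005) - 2573 = 997 - 2573 = -1576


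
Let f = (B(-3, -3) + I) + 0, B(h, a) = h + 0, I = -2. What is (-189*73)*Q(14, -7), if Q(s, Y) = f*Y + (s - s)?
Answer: -482895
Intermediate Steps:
B(h, a) = h
f = -5 (f = (-3 - 2) + 0 = -5 + 0 = -5)
Q(s, Y) = -5*Y (Q(s, Y) = -5*Y + (s - s) = -5*Y + 0 = -5*Y)
(-189*73)*Q(14, -7) = (-189*73)*(-5*(-7)) = -13797*35 = -482895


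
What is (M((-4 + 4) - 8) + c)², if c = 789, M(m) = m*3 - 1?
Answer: 583696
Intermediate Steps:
M(m) = -1 + 3*m (M(m) = 3*m - 1 = -1 + 3*m)
(M((-4 + 4) - 8) + c)² = ((-1 + 3*((-4 + 4) - 8)) + 789)² = ((-1 + 3*(0 - 8)) + 789)² = ((-1 + 3*(-8)) + 789)² = ((-1 - 24) + 789)² = (-25 + 789)² = 764² = 583696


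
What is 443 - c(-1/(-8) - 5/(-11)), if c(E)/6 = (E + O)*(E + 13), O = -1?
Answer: 1847941/3872 ≈ 477.26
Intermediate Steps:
c(E) = 6*(-1 + E)*(13 + E) (c(E) = 6*((E - 1)*(E + 13)) = 6*((-1 + E)*(13 + E)) = 6*(-1 + E)*(13 + E))
443 - c(-1/(-8) - 5/(-11)) = 443 - (-78 + 6*(-1/(-8) - 5/(-11))**2 + 72*(-1/(-8) - 5/(-11))) = 443 - (-78 + 6*(-1*(-1/8) - 5*(-1/11))**2 + 72*(-1*(-1/8) - 5*(-1/11))) = 443 - (-78 + 6*(1/8 + 5/11)**2 + 72*(1/8 + 5/11)) = 443 - (-78 + 6*(51/88)**2 + 72*(51/88)) = 443 - (-78 + 6*(2601/7744) + 459/11) = 443 - (-78 + 7803/3872 + 459/11) = 443 - 1*(-132645/3872) = 443 + 132645/3872 = 1847941/3872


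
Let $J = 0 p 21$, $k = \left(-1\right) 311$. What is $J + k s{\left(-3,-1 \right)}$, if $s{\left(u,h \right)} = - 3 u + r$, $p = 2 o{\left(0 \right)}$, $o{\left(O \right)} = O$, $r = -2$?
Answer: $-2177$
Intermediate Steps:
$p = 0$ ($p = 2 \cdot 0 = 0$)
$k = -311$
$s{\left(u,h \right)} = -2 - 3 u$ ($s{\left(u,h \right)} = - 3 u - 2 = -2 - 3 u$)
$J = 0$ ($J = 0 \cdot 0 \cdot 21 = 0 \cdot 21 = 0$)
$J + k s{\left(-3,-1 \right)} = 0 - 311 \left(-2 - -9\right) = 0 - 311 \left(-2 + 9\right) = 0 - 2177 = -2177$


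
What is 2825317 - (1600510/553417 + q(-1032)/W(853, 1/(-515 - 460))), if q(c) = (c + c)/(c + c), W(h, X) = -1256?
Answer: 1963852533798241/695091752 ≈ 2.8253e+6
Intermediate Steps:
q(c) = 1 (q(c) = (2*c)/((2*c)) = (2*c)*(1/(2*c)) = 1)
2825317 - (1600510/553417 + q(-1032)/W(853, 1/(-515 - 460))) = 2825317 - (1600510/553417 + 1/(-1256)) = 2825317 - (1600510*(1/553417) + 1*(-1/1256)) = 2825317 - (1600510/553417 - 1/1256) = 2825317 - 1*2009687143/695091752 = 2825317 - 2009687143/695091752 = 1963852533798241/695091752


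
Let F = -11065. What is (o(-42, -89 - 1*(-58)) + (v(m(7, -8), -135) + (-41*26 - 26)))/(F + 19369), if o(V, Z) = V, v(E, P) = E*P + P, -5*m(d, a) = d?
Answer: -45/346 ≈ -0.13006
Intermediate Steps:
m(d, a) = -d/5
v(E, P) = P + E*P
(o(-42, -89 - 1*(-58)) + (v(m(7, -8), -135) + (-41*26 - 26)))/(F + 19369) = (-42 + (-135*(1 - ⅕*7) + (-41*26 - 26)))/(-11065 + 19369) = (-42 + (-135*(1 - 7/5) + (-1066 - 26)))/8304 = (-42 + (-135*(-⅖) - 1092))*(1/8304) = (-42 + (54 - 1092))*(1/8304) = (-42 - 1038)*(1/8304) = -1080*1/8304 = -45/346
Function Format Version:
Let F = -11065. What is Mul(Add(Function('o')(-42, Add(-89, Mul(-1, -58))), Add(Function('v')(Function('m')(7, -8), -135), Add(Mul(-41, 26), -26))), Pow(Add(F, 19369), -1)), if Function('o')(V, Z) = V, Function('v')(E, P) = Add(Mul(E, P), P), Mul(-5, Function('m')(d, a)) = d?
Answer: Rational(-45, 346) ≈ -0.13006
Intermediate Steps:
Function('m')(d, a) = Mul(Rational(-1, 5), d)
Function('v')(E, P) = Add(P, Mul(E, P))
Mul(Add(Function('o')(-42, Add(-89, Mul(-1, -58))), Add(Function('v')(Function('m')(7, -8), -135), Add(Mul(-41, 26), -26))), Pow(Add(F, 19369), -1)) = Mul(Add(-42, Add(Mul(-135, Add(1, Mul(Rational(-1, 5), 7))), Add(Mul(-41, 26), -26))), Pow(Add(-11065, 19369), -1)) = Mul(Add(-42, Add(Mul(-135, Add(1, Rational(-7, 5))), Add(-1066, -26))), Pow(8304, -1)) = Mul(Add(-42, Add(Mul(-135, Rational(-2, 5)), -1092)), Rational(1, 8304)) = Mul(Add(-42, Add(54, -1092)), Rational(1, 8304)) = Mul(Add(-42, -1038), Rational(1, 8304)) = Mul(-1080, Rational(1, 8304)) = Rational(-45, 346)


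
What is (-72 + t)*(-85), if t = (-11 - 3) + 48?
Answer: 3230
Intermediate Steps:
t = 34 (t = -14 + 48 = 34)
(-72 + t)*(-85) = (-72 + 34)*(-85) = -38*(-85) = 3230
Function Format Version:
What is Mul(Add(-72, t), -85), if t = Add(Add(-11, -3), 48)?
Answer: 3230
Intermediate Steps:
t = 34 (t = Add(-14, 48) = 34)
Mul(Add(-72, t), -85) = Mul(Add(-72, 34), -85) = Mul(-38, -85) = 3230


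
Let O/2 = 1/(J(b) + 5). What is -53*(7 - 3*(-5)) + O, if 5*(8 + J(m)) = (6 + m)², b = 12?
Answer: -360284/309 ≈ -1166.0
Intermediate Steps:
J(m) = -8 + (6 + m)²/5
O = 10/309 (O = 2/((-8 + (6 + 12)²/5) + 5) = 2/((-8 + (⅕)*18²) + 5) = 2/((-8 + (⅕)*324) + 5) = 2/((-8 + 324/5) + 5) = 2/(284/5 + 5) = 2/(309/5) = 2*(5/309) = 10/309 ≈ 0.032362)
-53*(7 - 3*(-5)) + O = -53*(7 - 3*(-5)) + 10/309 = -53*(7 + 15) + 10/309 = -53*22 + 10/309 = -1166 + 10/309 = -360284/309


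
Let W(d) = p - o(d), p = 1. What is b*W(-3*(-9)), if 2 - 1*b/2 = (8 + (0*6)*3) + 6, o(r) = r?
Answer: 624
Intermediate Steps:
W(d) = 1 - d
b = -24 (b = 4 - 2*((8 + (0*6)*3) + 6) = 4 - 2*((8 + 0*3) + 6) = 4 - 2*((8 + 0) + 6) = 4 - 2*(8 + 6) = 4 - 2*14 = 4 - 28 = -24)
b*W(-3*(-9)) = -24*(1 - (-3)*(-9)) = -24*(1 - 1*27) = -24*(1 - 27) = -24*(-26) = 624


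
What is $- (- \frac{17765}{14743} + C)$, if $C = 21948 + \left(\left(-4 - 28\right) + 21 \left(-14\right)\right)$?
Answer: $- \frac{318755381}{14743} \approx -21621.0$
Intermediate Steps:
$C = 21622$ ($C = 21948 - 326 = 21622$)
$- (- \frac{17765}{14743} + C) = - (- \frac{17765}{14743} + 21622) = \left(-1\right) \frac{318755381}{14743} = - \frac{318755381}{14743}$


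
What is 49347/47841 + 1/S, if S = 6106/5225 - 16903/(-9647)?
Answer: 26656899458/19402985999 ≈ 1.3739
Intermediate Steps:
S = 1216717/416575 (S = 6106*(1/5225) - 16903*(-1/9647) = 6106/5225 + 16903/9647 = 1216717/416575 ≈ 2.9208)
49347/47841 + 1/S = 49347/47841 + 1/(1216717/416575) = 49347*(1/47841) + 416575/1216717 = 16449/15947 + 416575/1216717 = 26656899458/19402985999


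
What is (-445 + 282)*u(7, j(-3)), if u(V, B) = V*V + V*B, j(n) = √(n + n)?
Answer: -7987 - 1141*I*√6 ≈ -7987.0 - 2794.9*I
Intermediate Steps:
j(n) = √2*√n (j(n) = √(2*n) = √2*√n)
u(V, B) = V² + B*V
(-445 + 282)*u(7, j(-3)) = (-445 + 282)*(7*(√2*√(-3) + 7)) = -1141*(√2*(I*√3) + 7) = -1141*(I*√6 + 7) = -1141*(7 + I*√6) = -163*(49 + 7*I*√6) = -7987 - 1141*I*√6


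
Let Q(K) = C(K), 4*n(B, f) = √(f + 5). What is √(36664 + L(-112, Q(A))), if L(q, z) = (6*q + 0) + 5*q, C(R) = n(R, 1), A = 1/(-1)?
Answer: 2*√8858 ≈ 188.23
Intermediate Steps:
n(B, f) = √(5 + f)/4 (n(B, f) = √(f + 5)/4 = √(5 + f)/4)
A = -1
C(R) = √6/4 (C(R) = √(5 + 1)/4 = √6/4)
Q(K) = √6/4
L(q, z) = 11*q (L(q, z) = 6*q + 5*q = 11*q)
√(36664 + L(-112, Q(A))) = √(36664 + 11*(-112)) = √(36664 - 1232) = √35432 = 2*√8858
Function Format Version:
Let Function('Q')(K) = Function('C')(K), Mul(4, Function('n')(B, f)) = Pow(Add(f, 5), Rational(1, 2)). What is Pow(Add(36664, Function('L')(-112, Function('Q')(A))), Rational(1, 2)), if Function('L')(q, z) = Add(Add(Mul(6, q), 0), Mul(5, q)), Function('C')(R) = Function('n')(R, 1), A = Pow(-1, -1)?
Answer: Mul(2, Pow(8858, Rational(1, 2))) ≈ 188.23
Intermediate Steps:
Function('n')(B, f) = Mul(Rational(1, 4), Pow(Add(5, f), Rational(1, 2))) (Function('n')(B, f) = Mul(Rational(1, 4), Pow(Add(f, 5), Rational(1, 2))) = Mul(Rational(1, 4), Pow(Add(5, f), Rational(1, 2))))
A = -1
Function('C')(R) = Mul(Rational(1, 4), Pow(6, Rational(1, 2))) (Function('C')(R) = Mul(Rational(1, 4), Pow(Add(5, 1), Rational(1, 2))) = Mul(Rational(1, 4), Pow(6, Rational(1, 2))))
Function('Q')(K) = Mul(Rational(1, 4), Pow(6, Rational(1, 2)))
Function('L')(q, z) = Mul(11, q) (Function('L')(q, z) = Add(Mul(6, q), Mul(5, q)) = Mul(11, q))
Pow(Add(36664, Function('L')(-112, Function('Q')(A))), Rational(1, 2)) = Pow(Add(36664, Mul(11, -112)), Rational(1, 2)) = Pow(Add(36664, -1232), Rational(1, 2)) = Pow(35432, Rational(1, 2)) = Mul(2, Pow(8858, Rational(1, 2)))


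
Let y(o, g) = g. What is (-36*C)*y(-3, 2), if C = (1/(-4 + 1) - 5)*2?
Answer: 768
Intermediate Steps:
C = -32/3 (C = (1/(-3) - 5)*2 = (-1/3 - 5)*2 = -16/3*2 = -32/3 ≈ -10.667)
(-36*C)*y(-3, 2) = -36*(-32/3)*2 = 384*2 = 768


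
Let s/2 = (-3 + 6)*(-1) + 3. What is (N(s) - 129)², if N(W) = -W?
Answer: 16641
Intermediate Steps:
s = 0 (s = 2*((-3 + 6)*(-1) + 3) = 2*(3*(-1) + 3) = 2*(-3 + 3) = 2*0 = 0)
(N(s) - 129)² = (-1*0 - 129)² = (0 - 129)² = (-129)² = 16641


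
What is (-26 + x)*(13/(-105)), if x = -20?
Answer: 598/105 ≈ 5.6952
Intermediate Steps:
(-26 + x)*(13/(-105)) = (-26 - 20)*(13/(-105)) = -598*(-1)/105 = -46*(-13/105) = 598/105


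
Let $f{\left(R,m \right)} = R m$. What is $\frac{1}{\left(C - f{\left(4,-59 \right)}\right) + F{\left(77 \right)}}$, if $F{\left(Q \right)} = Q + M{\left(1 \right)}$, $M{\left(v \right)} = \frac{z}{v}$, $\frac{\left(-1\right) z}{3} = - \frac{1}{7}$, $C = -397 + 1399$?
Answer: $\frac{7}{9208} \approx 0.00076021$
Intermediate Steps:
$C = 1002$
$z = \frac{3}{7}$ ($z = - 3 \left(- \frac{1}{7}\right) = - 3 \left(\left(-1\right) \frac{1}{7}\right) = \left(-3\right) \left(- \frac{1}{7}\right) = \frac{3}{7} \approx 0.42857$)
$M{\left(v \right)} = \frac{3}{7 v}$
$F{\left(Q \right)} = \frac{3}{7} + Q$ ($F{\left(Q \right)} = Q + \frac{3}{7 \cdot 1} = Q + \frac{3}{7} \cdot 1 = Q + \frac{3}{7} = \frac{3}{7} + Q$)
$\frac{1}{\left(C - f{\left(4,-59 \right)}\right) + F{\left(77 \right)}} = \frac{1}{\left(1002 - 4 \left(-59\right)\right) + \left(\frac{3}{7} + 77\right)} = \frac{1}{\left(1002 - -236\right) + \frac{542}{7}} = \frac{1}{\left(1002 + 236\right) + \frac{542}{7}} = \frac{1}{1238 + \frac{542}{7}} = \frac{1}{\frac{9208}{7}} = \frac{7}{9208}$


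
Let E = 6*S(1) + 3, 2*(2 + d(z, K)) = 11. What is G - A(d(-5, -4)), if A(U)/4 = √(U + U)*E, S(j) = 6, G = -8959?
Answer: -8959 - 156*√7 ≈ -9371.7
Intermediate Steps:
d(z, K) = 7/2 (d(z, K) = -2 + (½)*11 = -2 + 11/2 = 7/2)
E = 39 (E = 6*6 + 3 = 36 + 3 = 39)
A(U) = 156*√2*√U (A(U) = 4*(√(U + U)*39) = 4*(√(2*U)*39) = 4*((√2*√U)*39) = 4*(39*√2*√U) = 156*√2*√U)
G - A(d(-5, -4)) = -8959 - 156*√2*√(7/2) = -8959 - 156*√2*√14/2 = -8959 - 156*√7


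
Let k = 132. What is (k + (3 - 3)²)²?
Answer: 17424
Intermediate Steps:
(k + (3 - 3)²)² = (132 + (3 - 3)²)² = (132 + 0²)² = (132 + 0)² = 132² = 17424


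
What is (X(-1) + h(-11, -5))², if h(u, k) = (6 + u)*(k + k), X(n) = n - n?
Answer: 2500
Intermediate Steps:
X(n) = 0
h(u, k) = 2*k*(6 + u) (h(u, k) = (6 + u)*(2*k) = 2*k*(6 + u))
(X(-1) + h(-11, -5))² = (0 + 2*(-5)*(6 - 11))² = (0 + 2*(-5)*(-5))² = (0 + 50)² = 50² = 2500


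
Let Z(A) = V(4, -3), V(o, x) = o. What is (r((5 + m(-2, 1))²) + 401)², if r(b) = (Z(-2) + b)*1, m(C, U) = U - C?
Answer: 219961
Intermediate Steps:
Z(A) = 4
r(b) = 4 + b (r(b) = (4 + b)*1 = 4 + b)
(r((5 + m(-2, 1))²) + 401)² = ((4 + (5 + (1 - 1*(-2)))²) + 401)² = ((4 + (5 + (1 + 2))²) + 401)² = ((4 + (5 + 3)²) + 401)² = ((4 + 8²) + 401)² = ((4 + 64) + 401)² = (68 + 401)² = 469² = 219961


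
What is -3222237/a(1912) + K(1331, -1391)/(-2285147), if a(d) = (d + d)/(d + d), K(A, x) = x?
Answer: -7363285212448/2285147 ≈ -3.2222e+6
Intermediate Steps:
a(d) = 1 (a(d) = (2*d)/((2*d)) = (2*d)*(1/(2*d)) = 1)
-3222237/a(1912) + K(1331, -1391)/(-2285147) = -3222237/1 - 1391/(-2285147) = -3222237*1 - 1391*(-1/2285147) = -3222237 + 1391/2285147 = -7363285212448/2285147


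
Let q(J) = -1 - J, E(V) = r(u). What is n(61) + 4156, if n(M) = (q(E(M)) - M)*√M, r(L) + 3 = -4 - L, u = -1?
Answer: 4156 - 56*√61 ≈ 3718.6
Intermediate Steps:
r(L) = -7 - L (r(L) = -3 + (-4 - L) = -7 - L)
E(V) = -6 (E(V) = -7 - 1*(-1) = -7 + 1 = -6)
n(M) = √M*(5 - M) (n(M) = ((-1 - 1*(-6)) - M)*√M = ((-1 + 6) - M)*√M = (5 - M)*√M = √M*(5 - M))
n(61) + 4156 = √61*(5 - 1*61) + 4156 = √61*(5 - 61) + 4156 = √61*(-56) + 4156 = -56*√61 + 4156 = 4156 - 56*√61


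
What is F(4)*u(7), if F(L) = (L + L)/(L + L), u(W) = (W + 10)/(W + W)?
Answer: 17/14 ≈ 1.2143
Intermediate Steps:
u(W) = (10 + W)/(2*W) (u(W) = (10 + W)/((2*W)) = (10 + W)*(1/(2*W)) = (10 + W)/(2*W))
F(L) = 1 (F(L) = (2*L)/((2*L)) = (2*L)*(1/(2*L)) = 1)
F(4)*u(7) = 1*((1/2)*(10 + 7)/7) = 1*((1/2)*(1/7)*17) = 1*(17/14) = 17/14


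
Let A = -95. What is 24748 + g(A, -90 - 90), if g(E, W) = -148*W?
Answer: 51388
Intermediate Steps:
24748 + g(A, -90 - 90) = 24748 - 148*(-90 - 90) = 24748 - 148*(-180) = 24748 + 26640 = 51388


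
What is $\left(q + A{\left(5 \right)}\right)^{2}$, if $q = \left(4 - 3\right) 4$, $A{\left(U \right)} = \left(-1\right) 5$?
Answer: $1$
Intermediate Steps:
$A{\left(U \right)} = -5$
$q = 4$ ($q = 1 \cdot 4 = 4$)
$\left(q + A{\left(5 \right)}\right)^{2} = \left(4 - 5\right)^{2} = \left(-1\right)^{2} = 1$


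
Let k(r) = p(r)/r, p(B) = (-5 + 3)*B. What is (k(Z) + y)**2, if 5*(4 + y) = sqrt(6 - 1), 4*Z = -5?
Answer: (30 - sqrt(5))**2/25 ≈ 30.833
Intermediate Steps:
Z = -5/4 (Z = (1/4)*(-5) = -5/4 ≈ -1.2500)
y = -4 + sqrt(5)/5 (y = -4 + sqrt(6 - 1)/5 = -4 + sqrt(5)/5 ≈ -3.5528)
p(B) = -2*B
k(r) = -2 (k(r) = (-2*r)/r = -2)
(k(Z) + y)**2 = (-2 + (-4 + sqrt(5)/5))**2 = (-6 + sqrt(5)/5)**2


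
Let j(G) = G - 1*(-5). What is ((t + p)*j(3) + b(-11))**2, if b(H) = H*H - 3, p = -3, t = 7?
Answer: 22500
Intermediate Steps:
j(G) = 5 + G (j(G) = G + 5 = 5 + G)
b(H) = -3 + H**2 (b(H) = H**2 - 3 = -3 + H**2)
((t + p)*j(3) + b(-11))**2 = ((7 - 3)*(5 + 3) + (-3 + (-11)**2))**2 = (4*8 + (-3 + 121))**2 = (32 + 118)**2 = 150**2 = 22500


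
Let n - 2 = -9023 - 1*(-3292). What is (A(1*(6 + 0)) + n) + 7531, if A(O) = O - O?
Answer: 1802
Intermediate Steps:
n = -5729 (n = 2 + (-9023 - 1*(-3292)) = 2 + (-9023 + 3292) = 2 - 5731 = -5729)
A(O) = 0
(A(1*(6 + 0)) + n) + 7531 = (0 - 5729) + 7531 = -5729 + 7531 = 1802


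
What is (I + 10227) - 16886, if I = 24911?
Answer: 18252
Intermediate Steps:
(I + 10227) - 16886 = (24911 + 10227) - 16886 = 35138 - 16886 = 18252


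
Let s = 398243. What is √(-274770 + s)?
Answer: √123473 ≈ 351.39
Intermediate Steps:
√(-274770 + s) = √(-274770 + 398243) = √123473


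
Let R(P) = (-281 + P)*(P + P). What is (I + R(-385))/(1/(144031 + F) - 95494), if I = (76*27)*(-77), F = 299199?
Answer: -17473899520/4702867291 ≈ -3.7156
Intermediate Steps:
R(P) = 2*P*(-281 + P) (R(P) = (-281 + P)*(2*P) = 2*P*(-281 + P))
I = -158004 (I = 2052*(-77) = -158004)
(I + R(-385))/(1/(144031 + F) - 95494) = (-158004 + 2*(-385)*(-281 - 385))/(1/(144031 + 299199) - 95494) = (-158004 + 2*(-385)*(-666))/(1/443230 - 95494) = (-158004 + 512820)/(1/443230 - 95494) = 354816/(-42325805619/443230) = 354816*(-443230/42325805619) = -17473899520/4702867291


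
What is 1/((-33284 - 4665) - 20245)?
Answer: -1/58194 ≈ -1.7184e-5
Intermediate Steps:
1/((-33284 - 4665) - 20245) = 1/(-37949 - 20245) = 1/(-58194) = -1/58194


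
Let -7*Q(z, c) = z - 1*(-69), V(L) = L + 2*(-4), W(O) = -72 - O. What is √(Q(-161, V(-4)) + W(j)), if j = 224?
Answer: 6*I*√385/7 ≈ 16.818*I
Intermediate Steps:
V(L) = -8 + L (V(L) = L - 8 = -8 + L)
Q(z, c) = -69/7 - z/7 (Q(z, c) = -(z - 1*(-69))/7 = -(z + 69)/7 = -(69 + z)/7 = -69/7 - z/7)
√(Q(-161, V(-4)) + W(j)) = √((-69/7 - ⅐*(-161)) + (-72 - 1*224)) = √((-69/7 + 23) + (-72 - 224)) = √(92/7 - 296) = √(-1980/7) = 6*I*√385/7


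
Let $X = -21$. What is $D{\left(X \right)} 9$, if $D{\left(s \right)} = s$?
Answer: $-189$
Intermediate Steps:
$D{\left(X \right)} 9 = \left(-21\right) 9 = -189$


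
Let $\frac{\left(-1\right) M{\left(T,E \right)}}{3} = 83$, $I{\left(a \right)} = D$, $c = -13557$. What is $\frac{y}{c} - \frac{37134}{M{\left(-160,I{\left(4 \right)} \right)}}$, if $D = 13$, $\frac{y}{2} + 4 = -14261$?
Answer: $\frac{56725512}{375077} \approx 151.24$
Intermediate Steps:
$y = -28530$ ($y = -8 + 2 \left(-14261\right) = -8 - 28522 = -28530$)
$I{\left(a \right)} = 13$
$M{\left(T,E \right)} = -249$ ($M{\left(T,E \right)} = \left(-3\right) 83 = -249$)
$\frac{y}{c} - \frac{37134}{M{\left(-160,I{\left(4 \right)} \right)}} = - \frac{28530}{-13557} - \frac{37134}{-249} = \left(-28530\right) \left(- \frac{1}{13557}\right) - - \frac{12378}{83} = \frac{9510}{4519} + \frac{12378}{83} = \frac{56725512}{375077}$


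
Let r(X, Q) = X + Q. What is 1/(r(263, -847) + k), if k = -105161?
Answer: -1/105745 ≈ -9.4567e-6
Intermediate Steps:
r(X, Q) = Q + X
1/(r(263, -847) + k) = 1/((-847 + 263) - 105161) = 1/(-584 - 105161) = 1/(-105745) = -1/105745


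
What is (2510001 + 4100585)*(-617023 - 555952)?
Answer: -7754052113350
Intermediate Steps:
(2510001 + 4100585)*(-617023 - 555952) = 6610586*(-1172975) = -7754052113350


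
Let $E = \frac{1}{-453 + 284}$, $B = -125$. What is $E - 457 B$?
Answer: $\frac{9654124}{169} \approx 57125.0$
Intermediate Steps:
$E = - \frac{1}{169}$ ($E = \frac{1}{-169} = - \frac{1}{169} \approx -0.0059172$)
$E - 457 B = - \frac{1}{169} - -57125 = - \frac{1}{169} + 57125 = \frac{9654124}{169}$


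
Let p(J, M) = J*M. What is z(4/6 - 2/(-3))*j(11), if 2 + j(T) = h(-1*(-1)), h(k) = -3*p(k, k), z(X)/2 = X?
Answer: -40/3 ≈ -13.333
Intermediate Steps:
z(X) = 2*X
h(k) = -3*k**2 (h(k) = -3*k*k = -3*k**2)
j(T) = -5 (j(T) = -2 - 3*(-1*(-1))**2 = -2 - 3*1**2 = -2 - 3*1 = -2 - 3 = -5)
z(4/6 - 2/(-3))*j(11) = (2*(4/6 - 2/(-3)))*(-5) = (2*(4*(1/6) - 2*(-1/3)))*(-5) = (2*(2/3 + 2/3))*(-5) = (2*(4/3))*(-5) = (8/3)*(-5) = -40/3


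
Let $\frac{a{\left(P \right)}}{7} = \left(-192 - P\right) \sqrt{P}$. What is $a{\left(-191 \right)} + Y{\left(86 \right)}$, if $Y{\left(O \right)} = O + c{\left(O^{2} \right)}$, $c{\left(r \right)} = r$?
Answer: $7482 - 7 i \sqrt{191} \approx 7482.0 - 96.742 i$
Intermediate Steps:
$Y{\left(O \right)} = O + O^{2}$
$a{\left(P \right)} = 7 \sqrt{P} \left(-192 - P\right)$ ($a{\left(P \right)} = 7 \left(-192 - P\right) \sqrt{P} = 7 \sqrt{P} \left(-192 - P\right)$)
$a{\left(-191 \right)} + Y{\left(86 \right)} = 7 \sqrt{-191} \left(-192 - -191\right) + 86 \left(1 + 86\right) = 7 i \sqrt{191} \left(-192 + 191\right) + 86 \cdot 87 = 7 i \sqrt{191} \left(-1\right) + 7482 = - 7 i \sqrt{191} + 7482 = 7482 - 7 i \sqrt{191}$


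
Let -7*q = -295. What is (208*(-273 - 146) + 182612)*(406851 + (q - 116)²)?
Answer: 1928577234480/49 ≈ 3.9359e+10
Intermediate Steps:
q = 295/7 (q = -⅐*(-295) = 295/7 ≈ 42.143)
(208*(-273 - 146) + 182612)*(406851 + (q - 116)²) = (208*(-273 - 146) + 182612)*(406851 + (295/7 - 116)²) = (208*(-419) + 182612)*(406851 + (-517/7)²) = (-87152 + 182612)*(406851 + 267289/49) = 95460*(20202988/49) = 1928577234480/49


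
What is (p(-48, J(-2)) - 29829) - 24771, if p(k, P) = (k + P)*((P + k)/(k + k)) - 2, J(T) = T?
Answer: -1311073/24 ≈ -54628.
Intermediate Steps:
p(k, P) = -2 + (P + k)²/(2*k) (p(k, P) = (P + k)*((P + k)/((2*k))) - 2 = (P + k)*((P + k)*(1/(2*k))) - 2 = (P + k)*((P + k)/(2*k)) - 2 = (P + k)²/(2*k) - 2 = -2 + (P + k)²/(2*k))
(p(-48, J(-2)) - 29829) - 24771 = ((-2 + (½)*(-2 - 48)²/(-48)) - 29829) - 24771 = ((-2 + (½)*(-1/48)*(-50)²) - 29829) - 24771 = ((-2 + (½)*(-1/48)*2500) - 29829) - 24771 = ((-2 - 625/24) - 29829) - 24771 = (-673/24 - 29829) - 24771 = -716569/24 - 24771 = -1311073/24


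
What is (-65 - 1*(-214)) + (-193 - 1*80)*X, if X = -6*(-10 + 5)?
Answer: -8041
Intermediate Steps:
X = 30 (X = -6*(-5) = 30)
(-65 - 1*(-214)) + (-193 - 1*80)*X = (-65 - 1*(-214)) + (-193 - 1*80)*30 = (-65 + 214) + (-193 - 80)*30 = 149 - 273*30 = 149 - 8190 = -8041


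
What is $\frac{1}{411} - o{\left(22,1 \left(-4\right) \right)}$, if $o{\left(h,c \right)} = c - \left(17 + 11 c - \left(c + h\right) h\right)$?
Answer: $- \frac{172208}{411} \approx -419.0$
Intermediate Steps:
$o{\left(h,c \right)} = -17 - 10 c + h \left(c + h\right)$ ($o{\left(h,c \right)} = c - \left(17 + 11 c - h \left(c + h\right)\right) = -17 - 10 c + h \left(c + h\right)$)
$\frac{1}{411} - o{\left(22,1 \left(-4\right) \right)} = \frac{1}{411} - \left(-17 + 22^{2} - 10 \cdot 1 \left(-4\right) + 1 \left(-4\right) 22\right) = \frac{1}{411} - \left(-17 + 484 - -40 - 88\right) = \frac{1}{411} - \left(-17 + 484 + 40 - 88\right) = \frac{1}{411} - 419 = - \frac{172208}{411}$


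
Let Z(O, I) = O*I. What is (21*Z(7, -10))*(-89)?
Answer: 130830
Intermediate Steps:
Z(O, I) = I*O
(21*Z(7, -10))*(-89) = (21*(-10*7))*(-89) = (21*(-70))*(-89) = -1470*(-89) = 130830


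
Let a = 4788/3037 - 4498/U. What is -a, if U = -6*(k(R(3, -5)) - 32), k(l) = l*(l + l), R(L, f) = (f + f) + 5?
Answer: -7088765/163998 ≈ -43.225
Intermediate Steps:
R(L, f) = 5 + 2*f (R(L, f) = 2*f + 5 = 5 + 2*f)
k(l) = 2*l² (k(l) = l*(2*l) = 2*l²)
U = -108 (U = -6*(2*(5 + 2*(-5))² - 32) = -6*(2*(5 - 10)² - 32) = -6*(2*(-5)² - 32) = -6*(2*25 - 32) = -6*(50 - 32) = -6*18 = -108)
a = 7088765/163998 (a = 4788/3037 - 4498/(-108) = 4788*(1/3037) - 4498*(-1/108) = 4788/3037 + 2249/54 = 7088765/163998 ≈ 43.225)
-a = -1*7088765/163998 = -7088765/163998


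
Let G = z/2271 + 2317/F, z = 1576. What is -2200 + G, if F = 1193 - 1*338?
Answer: -1421713871/647235 ≈ -2196.6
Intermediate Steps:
F = 855 (F = 1193 - 338 = 855)
G = 2203129/647235 (G = 1576/2271 + 2317/855 = 2203129/647235 ≈ 3.4039)
-2200 + G = -2200 + 2203129/647235 = -1421713871/647235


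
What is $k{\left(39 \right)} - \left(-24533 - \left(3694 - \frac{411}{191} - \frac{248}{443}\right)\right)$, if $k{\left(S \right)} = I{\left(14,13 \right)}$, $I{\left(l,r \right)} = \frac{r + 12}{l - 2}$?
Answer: $\frac{28659815845}{1015356} \approx 28226.0$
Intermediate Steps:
$I{\left(l,r \right)} = \frac{12 + r}{-2 + l}$
$k{\left(S \right)} = \frac{25}{12}$ ($k{\left(S \right)} = \frac{12 + 13}{-2 + 14} = \frac{1}{12} \cdot 25 = \frac{25}{12}$)
$k{\left(39 \right)} - \left(-24533 - \left(3694 - \frac{411}{191} - \frac{248}{443}\right)\right) = \frac{25}{12} - \left(-24533 - \left(3694 - \frac{411}{191} - \frac{248}{443}\right)\right) = \frac{25}{12} - \left(-24533 - \frac{312330981}{84613}\right) = \frac{25}{12} - - \frac{2388141710}{84613} = \frac{25}{12} + \frac{2388141710}{84613} = \frac{28659815845}{1015356}$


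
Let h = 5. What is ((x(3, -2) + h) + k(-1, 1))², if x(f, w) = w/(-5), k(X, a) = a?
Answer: 1024/25 ≈ 40.960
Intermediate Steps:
x(f, w) = -w/5 (x(f, w) = w*(-⅕) = -w/5)
((x(3, -2) + h) + k(-1, 1))² = ((-⅕*(-2) + 5) + 1)² = ((⅖ + 5) + 1)² = (27/5 + 1)² = (32/5)² = 1024/25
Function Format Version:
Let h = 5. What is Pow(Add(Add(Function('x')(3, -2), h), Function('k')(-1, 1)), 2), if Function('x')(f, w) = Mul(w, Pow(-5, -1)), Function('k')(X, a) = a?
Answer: Rational(1024, 25) ≈ 40.960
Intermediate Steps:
Function('x')(f, w) = Mul(Rational(-1, 5), w) (Function('x')(f, w) = Mul(w, Rational(-1, 5)) = Mul(Rational(-1, 5), w))
Pow(Add(Add(Function('x')(3, -2), h), Function('k')(-1, 1)), 2) = Pow(Add(Add(Mul(Rational(-1, 5), -2), 5), 1), 2) = Pow(Add(Add(Rational(2, 5), 5), 1), 2) = Pow(Add(Rational(27, 5), 1), 2) = Pow(Rational(32, 5), 2) = Rational(1024, 25)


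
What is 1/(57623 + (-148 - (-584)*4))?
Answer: 1/59811 ≈ 1.6719e-5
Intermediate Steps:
1/(57623 + (-148 - (-584)*4)) = 1/(57623 + (-148 - 73*(-32))) = 1/(57623 + (-148 + 2336)) = 1/(57623 + 2188) = 1/59811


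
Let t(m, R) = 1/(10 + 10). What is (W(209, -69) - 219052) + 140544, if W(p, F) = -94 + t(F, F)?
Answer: -1572039/20 ≈ -78602.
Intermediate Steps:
t(m, R) = 1/20
W(p, F) = -1879/20 (W(p, F) = -94 + 1/20 = -1879/20)
(W(209, -69) - 219052) + 140544 = (-1879/20 - 219052) + 140544 = -4382919/20 + 140544 = -1572039/20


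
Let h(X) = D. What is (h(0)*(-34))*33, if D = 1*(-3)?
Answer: 3366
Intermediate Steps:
D = -3
h(X) = -3
(h(0)*(-34))*33 = -3*(-34)*33 = 102*33 = 3366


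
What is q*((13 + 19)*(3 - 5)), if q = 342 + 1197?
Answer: -98496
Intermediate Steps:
q = 1539
q*((13 + 19)*(3 - 5)) = 1539*((13 + 19)*(3 - 5)) = 1539*(32*(-2)) = 1539*(-64) = -98496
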